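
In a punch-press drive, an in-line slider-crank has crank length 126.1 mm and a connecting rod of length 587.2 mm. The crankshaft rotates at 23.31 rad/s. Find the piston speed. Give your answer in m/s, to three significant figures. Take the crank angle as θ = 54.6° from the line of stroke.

2.70

ω = 23.31 rad/s
For an in-line slider-crank, x = r cosθ + √(L² − r² sin²θ), so v = −rω sinθ·[1 + r cosθ/√(L² − r² sin²θ)].
With r = 0.1261 m, L = 0.5872 m, θ = 54.6°: √(L² − r² sin²θ) = 0.57813 m.
v = −0.1261·23.31·0.81513·[1 + 0.1261·0.57928/0.57813] = -2.6987 m/s.
|v| = 2.6987 m/s.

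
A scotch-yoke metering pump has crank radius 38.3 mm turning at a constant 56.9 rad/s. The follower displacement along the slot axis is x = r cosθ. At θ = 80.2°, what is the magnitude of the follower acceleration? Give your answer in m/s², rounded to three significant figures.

ω = 56.9 rad/s
x = r cosθ ⇒ ẍ = −rω² cosθ (ω constant).
|a| = rω²|cosθ| = 0.0383·(56.9)²·|cos 80.2°| = 21.106 m/s².

21.1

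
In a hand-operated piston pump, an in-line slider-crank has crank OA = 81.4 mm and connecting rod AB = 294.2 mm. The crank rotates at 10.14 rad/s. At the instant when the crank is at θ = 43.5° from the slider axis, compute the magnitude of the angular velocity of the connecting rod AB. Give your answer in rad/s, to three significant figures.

2.07

ω = 10.14 rad/s
The rod makes angle φ with the slider axis where L sinφ = r sinθ; differentiating, L cosφ·φ̇ = r ω cosθ.
L cosφ = √(L² − r² sin²θ) = 0.28881 m.
|ω_rod| = r ω |cosθ| / √(L² − r² sin²θ) = 0.0814·10.14·0.72537/0.28881 = 2.073 rad/s.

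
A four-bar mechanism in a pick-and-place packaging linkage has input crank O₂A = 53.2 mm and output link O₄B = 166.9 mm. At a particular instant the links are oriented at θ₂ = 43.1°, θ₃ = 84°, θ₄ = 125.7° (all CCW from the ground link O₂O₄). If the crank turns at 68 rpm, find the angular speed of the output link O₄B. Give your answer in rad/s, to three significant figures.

2.23

ω₂ = 7.121 rad/s (from 68 rpm).
Differentiating the loop-closure r₂e^{iθ₂}+r₃e^{iθ₃}=r₁+r₄e^{iθ₄} gives r₂ω₂e^{iθ₂}+r₃ω₃e^{iθ₃}=r₄ω₄e^{iθ₄}.
Eliminating the other unknown: ω₄ = r₂ω₂ sin(θ₂−θ₃) / [r₄ sin(θ₄−θ₃)].
Numerator sine = -0.65474; denominator sine = +0.66523.
Result = 0.0532·7.121·(-0.65474) / (0.1669·(+0.66523)) = -2.234 rad/s; magnitude 2.234 rad/s.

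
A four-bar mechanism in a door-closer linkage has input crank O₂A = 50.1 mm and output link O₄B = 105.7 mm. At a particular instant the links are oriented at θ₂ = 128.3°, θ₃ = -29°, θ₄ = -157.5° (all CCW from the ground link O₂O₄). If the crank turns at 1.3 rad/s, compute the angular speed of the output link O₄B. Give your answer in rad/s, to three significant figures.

0.304

ω₂ = 1.3 rad/s
Differentiating the loop-closure r₂e^{iθ₂}+r₃e^{iθ₃}=r₁+r₄e^{iθ₄} gives r₂ω₂e^{iθ₂}+r₃ω₃e^{iθ₃}=r₄ω₄e^{iθ₄}.
Eliminating the other unknown: ω₄ = r₂ω₂ sin(θ₂−θ₃) / [r₄ sin(θ₄−θ₃)].
Numerator sine = +0.38591; denominator sine = -0.78261.
Result = 0.0501·1.3·(+0.38591) / (0.1057·(-0.78261)) = -0.30384 rad/s; magnitude 0.30384 rad/s.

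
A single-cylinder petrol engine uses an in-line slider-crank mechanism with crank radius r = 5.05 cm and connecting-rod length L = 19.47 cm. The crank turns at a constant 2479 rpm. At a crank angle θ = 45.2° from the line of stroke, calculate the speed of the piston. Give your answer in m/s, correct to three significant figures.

11.0

ω = 2π·2479/60 = 259.6 rad/s
For an in-line slider-crank, x = r cosθ + √(L² − r² sin²θ), so v = −rω sinθ·[1 + r cosθ/√(L² − r² sin²θ)].
With r = 0.0505 m, L = 0.1947 m, θ = 45.2°: √(L² − r² sin²θ) = 0.19137 m.
v = −0.0505·259.6·0.70957·[1 + 0.0505·0.70463/0.19137] = -11.032 m/s.
|v| = 11.032 m/s.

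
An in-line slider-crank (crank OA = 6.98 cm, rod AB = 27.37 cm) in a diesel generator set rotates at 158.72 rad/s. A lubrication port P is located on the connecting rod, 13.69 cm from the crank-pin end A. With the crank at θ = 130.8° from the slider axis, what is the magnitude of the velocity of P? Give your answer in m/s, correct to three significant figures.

ω = 158.7 rad/s.  Crank-pin speed |V_A| = rω = 11.079 m/s, perpendicular to OA.
Rod angle: sinφ = −(r/L) sinθ ⇒ φ = -11.131°; ω_rod = −rω cosθ/√(L²−r²sin²θ) = +26.956 rad/s.
V_P = V_A + ω_rod × AP, with AP = 0.1369 m along the rod.
Components: V_Px = −rω sinθ − a·ω_rod·sinφ = -7.6741 m/s;  V_Py = rω cosθ + a·ω_rod·cosφ = -3.6182 m/s.
|V_P| = √(V_Px² + V_Py²) = 8.4843 m/s.

8.48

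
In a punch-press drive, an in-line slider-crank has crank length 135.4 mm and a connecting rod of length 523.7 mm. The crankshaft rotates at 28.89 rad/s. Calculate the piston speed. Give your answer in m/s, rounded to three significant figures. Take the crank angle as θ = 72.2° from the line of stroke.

4.03

ω = 28.89 rad/s
For an in-line slider-crank, x = r cosθ + √(L² − r² sin²θ), so v = −rω sinθ·[1 + r cosθ/√(L² − r² sin²θ)].
With r = 0.1354 m, L = 0.5237 m, θ = 72.2°: √(L² − r² sin²θ) = 0.50758 m.
v = −0.1354·28.89·0.95213·[1 + 0.1354·0.30570/0.50758] = -4.0282 m/s.
|v| = 4.0282 m/s.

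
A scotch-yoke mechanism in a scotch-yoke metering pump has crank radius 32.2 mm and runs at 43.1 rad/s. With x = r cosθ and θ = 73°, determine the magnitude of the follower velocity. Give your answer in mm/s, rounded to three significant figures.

1330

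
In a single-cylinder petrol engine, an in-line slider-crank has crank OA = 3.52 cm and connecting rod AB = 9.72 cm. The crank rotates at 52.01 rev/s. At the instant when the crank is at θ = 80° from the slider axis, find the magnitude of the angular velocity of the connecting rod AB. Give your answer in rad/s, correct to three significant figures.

ω = 326.8 rad/s (converted from 52.01 rev/s).
The rod makes angle φ with the slider axis where L sinφ = r sinθ; differentiating, L cosφ·φ̇ = r ω cosθ.
L cosφ = √(L² − r² sin²θ) = 0.090808 m.
|ω_rod| = r ω |cosθ| / √(L² − r² sin²θ) = 0.0352·326.8·0.17365/0.090808 = 21.997 rad/s.

22.0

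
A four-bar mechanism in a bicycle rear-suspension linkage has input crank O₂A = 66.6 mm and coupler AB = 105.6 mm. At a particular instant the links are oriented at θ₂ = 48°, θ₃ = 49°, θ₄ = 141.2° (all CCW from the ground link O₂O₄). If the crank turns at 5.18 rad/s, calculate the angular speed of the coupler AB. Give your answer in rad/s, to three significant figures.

3.26

ω₂ = 5.18 rad/s
Differentiating the loop-closure r₂e^{iθ₂}+r₃e^{iθ₃}=r₁+r₄e^{iθ₄} gives r₂ω₂e^{iθ₂}+r₃ω₃e^{iθ₃}=r₄ω₄e^{iθ₄}.
Eliminating the other unknown: ω₃ = r₂ω₂ sin(θ₄−θ₂) / [r₃ sin(θ₃−θ₄)].
Numerator sine = +0.99844; denominator sine = -0.99926.
Result = 0.0666·5.18·(+0.99844) / (0.1056·(-0.99926)) = -3.2642 rad/s; magnitude 3.2642 rad/s.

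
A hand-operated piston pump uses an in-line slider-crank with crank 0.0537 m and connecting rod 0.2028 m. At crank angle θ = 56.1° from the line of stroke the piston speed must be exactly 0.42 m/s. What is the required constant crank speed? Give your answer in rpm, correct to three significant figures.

For an in-line slider-crank, |v_piston| = rω|sinθ|·[1 + r cosθ/√(L² − r² sin²θ)].
With r = 0.0537 m, L = 0.2028 m, θ = 56.1°: the bracketed kinematic factor |dx/dθ| = 0.051319 m.
ω = v/|dx/dθ| = 0.42/0.051319 = 8.1841 rad/s.
N = 60ω/(2π) = 78.152 rpm.

78.2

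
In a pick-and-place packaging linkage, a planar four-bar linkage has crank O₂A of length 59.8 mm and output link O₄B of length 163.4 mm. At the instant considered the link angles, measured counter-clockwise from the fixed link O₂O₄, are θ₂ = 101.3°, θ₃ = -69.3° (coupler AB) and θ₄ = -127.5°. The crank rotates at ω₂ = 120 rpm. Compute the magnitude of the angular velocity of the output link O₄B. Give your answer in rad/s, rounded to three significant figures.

0.884

ω₂ = 12.57 rad/s (from 120 rpm).
Differentiating the loop-closure r₂e^{iθ₂}+r₃e^{iθ₃}=r₁+r₄e^{iθ₄} gives r₂ω₂e^{iθ₂}+r₃ω₃e^{iθ₃}=r₄ω₄e^{iθ₄}.
Eliminating the other unknown: ω₄ = r₂ω₂ sin(θ₂−θ₃) / [r₄ sin(θ₄−θ₃)].
Numerator sine = +0.16333; denominator sine = -0.84989.
Result = 0.0598·12.57·(+0.16333) / (0.1634·(-0.84989)) = -0.88379 rad/s; magnitude 0.88379 rad/s.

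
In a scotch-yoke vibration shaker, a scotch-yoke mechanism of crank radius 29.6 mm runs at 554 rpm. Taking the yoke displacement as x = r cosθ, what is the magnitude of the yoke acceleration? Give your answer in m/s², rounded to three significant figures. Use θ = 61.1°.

48.1

ω = 58.01 rad/s (from 554 rpm).
x = r cosθ ⇒ ẍ = −rω² cosθ (ω constant).
|a| = rω²|cosθ| = 0.0296·(58.01)²·|cos 61.1°| = 48.147 m/s².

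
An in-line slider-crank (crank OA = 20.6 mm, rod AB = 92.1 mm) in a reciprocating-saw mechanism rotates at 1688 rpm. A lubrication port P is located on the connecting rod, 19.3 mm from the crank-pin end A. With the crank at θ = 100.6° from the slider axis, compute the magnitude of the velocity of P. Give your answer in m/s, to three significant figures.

ω = 176.8 rad/s.  Crank-pin speed |V_A| = rω = 3.6414 m/s, perpendicular to OA.
Rod angle: sinφ = −(r/L) sinθ ⇒ φ = -12.700°; ω_rod = −rω cosθ/√(L²−r²sin²θ) = +7.4554 rad/s.
V_P = V_A + ω_rod × AP, with AP = 0.0193 m along the rod.
Components: V_Px = −rω sinθ − a·ω_rod·sinφ = -3.5476 m/s;  V_Py = rω cosθ + a·ω_rod·cosφ = -0.52947 m/s.
|V_P| = √(V_Px² + V_Py²) = 3.5869 m/s.

3.59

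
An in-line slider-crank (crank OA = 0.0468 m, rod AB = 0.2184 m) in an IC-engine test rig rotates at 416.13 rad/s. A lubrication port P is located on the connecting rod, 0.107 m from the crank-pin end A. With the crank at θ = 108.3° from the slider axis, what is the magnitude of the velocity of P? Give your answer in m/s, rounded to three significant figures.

18.1

ω = 416.1 rad/s.  Crank-pin speed |V_A| = rω = 19.475 m/s, perpendicular to OA.
Rod angle: sinφ = −(r/L) sinθ ⇒ φ = -11.739°; ω_rod = −rω cosθ/√(L²−r²sin²θ) = +28.597 rad/s.
V_P = V_A + ω_rod × AP, with AP = 0.107 m along the rod.
Components: V_Px = −rω sinθ − a·ω_rod·sinφ = -17.867 m/s;  V_Py = rω cosθ + a·ω_rod·cosφ = -3.1191 m/s.
|V_P| = √(V_Px² + V_Py²) = 18.138 m/s.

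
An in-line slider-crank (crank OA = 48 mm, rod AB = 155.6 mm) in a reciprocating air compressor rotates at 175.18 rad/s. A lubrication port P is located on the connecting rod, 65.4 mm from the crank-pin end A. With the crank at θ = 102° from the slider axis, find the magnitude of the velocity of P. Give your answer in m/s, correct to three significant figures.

8.06

ω = 175.2 rad/s.  Crank-pin speed |V_A| = rω = 8.4086 m/s, perpendicular to OA.
Rod angle: sinφ = −(r/L) sinθ ⇒ φ = -17.562°; ω_rod = −rω cosθ/√(L²−r²sin²θ) = +11.785 rad/s.
V_P = V_A + ω_rod × AP, with AP = 0.0654 m along the rod.
Components: V_Px = −rω sinθ − a·ω_rod·sinφ = -7.9923 m/s;  V_Py = rω cosθ + a·ω_rod·cosφ = -1.0134 m/s.
|V_P| = √(V_Px² + V_Py²) = 8.0563 m/s.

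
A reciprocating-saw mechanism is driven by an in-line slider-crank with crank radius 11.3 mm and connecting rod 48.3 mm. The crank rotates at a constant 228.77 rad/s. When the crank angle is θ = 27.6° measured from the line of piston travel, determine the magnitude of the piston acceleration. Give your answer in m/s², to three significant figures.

ω = 228.8 rad/s
x(θ) = r cosθ + √(L² − r² sin²θ); with ω constant, a = ω²·d²x/dθ².
d²x/dθ² = −r cosθ − r²(cos2θ)/√u − r⁴ sin²2θ/(4u^{3/2}),  u = L² − r² sin²θ = 0.00230548 m².
Substituting r = 0.0113 m, L = 0.0483 m, θ = 27.6°: d²x/dθ² = -0.011557 m.
a = ω²·d²x/dθ² = (228.8)²·(-0.011557) = -604.83 m/s²;  |a| = 604.83 m/s².

605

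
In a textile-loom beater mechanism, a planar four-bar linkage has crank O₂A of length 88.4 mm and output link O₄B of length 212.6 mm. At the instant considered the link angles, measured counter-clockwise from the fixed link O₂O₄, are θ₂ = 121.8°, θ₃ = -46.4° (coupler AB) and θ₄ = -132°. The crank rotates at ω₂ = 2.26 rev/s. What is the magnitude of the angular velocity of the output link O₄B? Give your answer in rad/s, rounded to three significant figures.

ω₂ = 14.2 rad/s (from 2.26 rev/s).
Differentiating the loop-closure r₂e^{iθ₂}+r₃e^{iθ₃}=r₁+r₄e^{iθ₄} gives r₂ω₂e^{iθ₂}+r₃ω₃e^{iθ₃}=r₄ω₄e^{iθ₄}.
Eliminating the other unknown: ω₄ = r₂ω₂ sin(θ₂−θ₃) / [r₄ sin(θ₄−θ₃)].
Numerator sine = +0.20450; denominator sine = -0.99705.
Result = 0.0884·14.2·(+0.20450) / (0.2126·(-0.99705)) = -1.211 rad/s; magnitude 1.211 rad/s.

1.21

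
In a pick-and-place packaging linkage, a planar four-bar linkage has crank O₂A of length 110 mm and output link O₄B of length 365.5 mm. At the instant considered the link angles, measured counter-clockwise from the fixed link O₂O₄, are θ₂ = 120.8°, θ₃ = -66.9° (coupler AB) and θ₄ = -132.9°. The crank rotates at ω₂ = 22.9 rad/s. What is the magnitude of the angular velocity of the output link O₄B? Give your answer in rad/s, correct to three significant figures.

1.01

ω₂ = 22.9 rad/s
Differentiating the loop-closure r₂e^{iθ₂}+r₃e^{iθ₃}=r₁+r₄e^{iθ₄} gives r₂ω₂e^{iθ₂}+r₃ω₃e^{iθ₃}=r₄ω₄e^{iθ₄}.
Eliminating the other unknown: ω₄ = r₂ω₂ sin(θ₂−θ₃) / [r₄ sin(θ₄−θ₃)].
Numerator sine = -0.13399; denominator sine = -0.91355.
Result = 0.11·22.9·(-0.13399) / (0.3655·(-0.91355)) = +1.0108 rad/s; magnitude 1.0108 rad/s.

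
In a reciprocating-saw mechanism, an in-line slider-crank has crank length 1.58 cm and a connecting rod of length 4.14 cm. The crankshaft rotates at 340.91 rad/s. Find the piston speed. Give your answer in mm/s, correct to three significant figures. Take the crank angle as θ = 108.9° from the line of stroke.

ω = 340.9 rad/s
For an in-line slider-crank, x = r cosθ + √(L² − r² sin²θ), so v = −rω sinθ·[1 + r cosθ/√(L² − r² sin²θ)].
With r = 0.0158 m, L = 0.0414 m, θ = 108.9°: √(L² − r² sin²θ) = 0.038607 m.
v = −0.0158·340.9·0.94609·[1 + 0.0158·-0.32392/0.038607] = -4.4204 m/s.
|v| = 4.4204 m/s = 4420.4 mm/s.

4420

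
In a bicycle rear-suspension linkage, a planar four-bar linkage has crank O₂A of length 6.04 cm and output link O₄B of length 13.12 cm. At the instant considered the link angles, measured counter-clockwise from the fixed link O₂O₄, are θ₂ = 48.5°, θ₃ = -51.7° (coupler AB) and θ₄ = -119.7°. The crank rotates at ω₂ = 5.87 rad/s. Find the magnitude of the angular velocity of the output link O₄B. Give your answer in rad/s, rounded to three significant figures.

ω₂ = 5.87 rad/s
Differentiating the loop-closure r₂e^{iθ₂}+r₃e^{iθ₃}=r₁+r₄e^{iθ₄} gives r₂ω₂e^{iθ₂}+r₃ω₃e^{iθ₃}=r₄ω₄e^{iθ₄}.
Eliminating the other unknown: ω₄ = r₂ω₂ sin(θ₂−θ₃) / [r₄ sin(θ₄−θ₃)].
Numerator sine = +0.98420; denominator sine = -0.92718.
Result = 0.0604·5.87·(+0.98420) / (0.1312·(-0.92718)) = -2.8685 rad/s; magnitude 2.8685 rad/s.

2.87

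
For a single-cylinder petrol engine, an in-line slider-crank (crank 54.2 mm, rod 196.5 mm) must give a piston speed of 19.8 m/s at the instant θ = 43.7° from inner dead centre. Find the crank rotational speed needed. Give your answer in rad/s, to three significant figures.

439

For an in-line slider-crank, |v_piston| = rω|sinθ|·[1 + r cosθ/√(L² − r² sin²θ)].
With r = 0.0542 m, L = 0.1965 m, θ = 43.7°: the bracketed kinematic factor |dx/dθ| = 0.045052 m.
ω = v/|dx/dθ| = 19.8/0.045052 = 439.49 rad/s.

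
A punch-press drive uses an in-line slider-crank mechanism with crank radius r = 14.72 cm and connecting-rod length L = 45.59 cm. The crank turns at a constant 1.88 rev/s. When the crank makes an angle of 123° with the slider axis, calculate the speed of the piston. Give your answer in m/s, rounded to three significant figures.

1.19

ω = 2π·1.88 = 11.81 rad/s
For an in-line slider-crank, x = r cosθ + √(L² − r² sin²θ), so v = −rω sinθ·[1 + r cosθ/√(L² − r² sin²θ)].
With r = 0.1472 m, L = 0.4559 m, θ = 123°: √(L² − r² sin²θ) = 0.43887 m.
v = −0.1472·11.81·0.83867·[1 + 0.1472·-0.54464/0.43887] = -1.1919 m/s.
|v| = 1.1919 m/s.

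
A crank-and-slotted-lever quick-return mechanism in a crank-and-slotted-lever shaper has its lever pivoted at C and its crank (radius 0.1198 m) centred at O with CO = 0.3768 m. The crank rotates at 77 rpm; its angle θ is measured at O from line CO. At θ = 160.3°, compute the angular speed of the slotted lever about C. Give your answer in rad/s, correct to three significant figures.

ω = 8.063 rad/s (from 77 rpm).
Crank pin A relative to C: A = (d + r cosθ, r sinθ); lever angle φ = atan2(r sinθ, d + r cosθ).
Differentiating tanφ: φ̇ = rω(d cosθ + r)/(d² + r² + 2dr cosθ).
d² + r² + 2dr cosθ = |CA|² = 0.0713331 m²;  d cosθ + r = -0.23495 m.
|ω_lever| = |0.1198·8.063·-0.23495| / 0.0713331 = 3.1817 rad/s.

3.18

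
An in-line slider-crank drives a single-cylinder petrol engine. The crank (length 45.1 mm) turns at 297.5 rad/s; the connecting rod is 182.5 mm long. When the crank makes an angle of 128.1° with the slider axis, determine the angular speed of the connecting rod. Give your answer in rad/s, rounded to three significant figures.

ω = 297.5 rad/s
The rod makes angle φ with the slider axis where L sinφ = r sinθ; differentiating, L cosφ·φ̇ = r ω cosθ.
L cosφ = √(L² − r² sin²θ) = 0.17902 m.
|ω_rod| = r ω |cosθ| / √(L² − r² sin²θ) = 0.0451·297.5·0.61704/0.17902 = 46.247 rad/s.

46.2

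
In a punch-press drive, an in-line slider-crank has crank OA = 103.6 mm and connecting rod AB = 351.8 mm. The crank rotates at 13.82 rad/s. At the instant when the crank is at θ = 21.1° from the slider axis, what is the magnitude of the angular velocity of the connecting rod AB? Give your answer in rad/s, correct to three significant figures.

ω = 13.82 rad/s
The rod makes angle φ with the slider axis where L sinφ = r sinθ; differentiating, L cosφ·φ̇ = r ω cosθ.
L cosφ = √(L² − r² sin²θ) = 0.34982 m.
|ω_rod| = r ω |cosθ| / √(L² − r² sin²θ) = 0.1036·13.82·0.93295/0.34982 = 3.8184 rad/s.

3.82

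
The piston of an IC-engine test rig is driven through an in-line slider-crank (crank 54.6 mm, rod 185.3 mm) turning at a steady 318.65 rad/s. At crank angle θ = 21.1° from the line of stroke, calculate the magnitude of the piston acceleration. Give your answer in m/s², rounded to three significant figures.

ω = 318.6 rad/s
x(θ) = r cosθ + √(L² − r² sin²θ); with ω constant, a = ω²·d²x/dθ².
d²x/dθ² = −r cosθ − r²(cos2θ)/√u − r⁴ sin²2θ/(4u^{3/2}),  u = L² − r² sin²θ = 0.0339497 m².
Substituting r = 0.0546 m, L = 0.1853 m, θ = 21.1°: d²x/dθ² = -0.063085 m.
a = ω²·d²x/dθ² = (318.6)²·(-0.063085) = -6405.6 m/s²;  |a| = 6405.6 m/s².

6410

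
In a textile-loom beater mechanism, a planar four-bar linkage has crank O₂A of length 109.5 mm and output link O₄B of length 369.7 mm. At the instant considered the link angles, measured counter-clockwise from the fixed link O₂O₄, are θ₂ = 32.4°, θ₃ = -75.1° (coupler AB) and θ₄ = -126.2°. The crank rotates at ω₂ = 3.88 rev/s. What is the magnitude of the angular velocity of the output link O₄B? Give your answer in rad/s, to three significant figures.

8.85

ω₂ = 24.38 rad/s (from 3.88 rev/s).
Differentiating the loop-closure r₂e^{iθ₂}+r₃e^{iθ₃}=r₁+r₄e^{iθ₄} gives r₂ω₂e^{iθ₂}+r₃ω₃e^{iθ₃}=r₄ω₄e^{iθ₄}.
Eliminating the other unknown: ω₄ = r₂ω₂ sin(θ₂−θ₃) / [r₄ sin(θ₄−θ₃)].
Numerator sine = +0.95372; denominator sine = -0.77824.
Result = 0.1095·24.38·(+0.95372) / (0.3697·(-0.77824)) = -8.8487 rad/s; magnitude 8.8487 rad/s.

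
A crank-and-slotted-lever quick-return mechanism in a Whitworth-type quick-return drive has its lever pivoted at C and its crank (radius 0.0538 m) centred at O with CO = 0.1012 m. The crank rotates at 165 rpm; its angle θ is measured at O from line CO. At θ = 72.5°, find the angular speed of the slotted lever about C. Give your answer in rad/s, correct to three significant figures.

ω = 17.28 rad/s (from 165 rpm).
Crank pin A relative to C: A = (d + r cosθ, r sinθ); lever angle φ = atan2(r sinθ, d + r cosθ).
Differentiating tanφ: φ̇ = rω(d cosθ + r)/(d² + r² + 2dr cosθ).
d² + r² + 2dr cosθ = |CA|² = 0.0164103 m²;  d cosθ + r = +0.084231 m.
|ω_lever| = |0.0538·17.28·+0.084231| / 0.0164103 = 4.7715 rad/s.

4.77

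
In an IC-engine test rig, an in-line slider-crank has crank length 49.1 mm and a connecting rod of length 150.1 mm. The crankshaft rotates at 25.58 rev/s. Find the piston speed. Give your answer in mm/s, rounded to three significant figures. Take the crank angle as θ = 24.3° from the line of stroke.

ω = 2π·25.6 = 160.7 rad/s
For an in-line slider-crank, x = r cosθ + √(L² − r² sin²θ), so v = −rω sinθ·[1 + r cosθ/√(L² − r² sin²θ)].
With r = 0.0491 m, L = 0.1501 m, θ = 24.3°: √(L² − r² sin²θ) = 0.14873 m.
v = −0.0491·160.7·0.41151·[1 + 0.0491·0.91140/0.14873] = -4.2246 m/s.
|v| = 4.2246 m/s = 4224.6 mm/s.

4220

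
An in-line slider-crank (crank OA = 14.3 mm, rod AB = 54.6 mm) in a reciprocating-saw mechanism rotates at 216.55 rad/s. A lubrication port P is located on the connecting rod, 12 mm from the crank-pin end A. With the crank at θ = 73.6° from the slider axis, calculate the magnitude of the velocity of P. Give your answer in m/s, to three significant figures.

3.10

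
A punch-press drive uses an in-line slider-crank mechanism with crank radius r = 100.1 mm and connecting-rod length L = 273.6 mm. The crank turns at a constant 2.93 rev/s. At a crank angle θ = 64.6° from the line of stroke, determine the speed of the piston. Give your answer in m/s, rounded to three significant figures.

1.94

ω = 2π·2.93 = 18.41 rad/s
For an in-line slider-crank, x = r cosθ + √(L² − r² sin²θ), so v = −rω sinθ·[1 + r cosθ/√(L² − r² sin²θ)].
With r = 0.1001 m, L = 0.2736 m, θ = 64.6°: √(L² − r² sin²θ) = 0.25823 m.
v = −0.1001·18.41·0.90334·[1 + 0.1001·0.42894/0.25823] = -1.9415 m/s.
|v| = 1.9415 m/s.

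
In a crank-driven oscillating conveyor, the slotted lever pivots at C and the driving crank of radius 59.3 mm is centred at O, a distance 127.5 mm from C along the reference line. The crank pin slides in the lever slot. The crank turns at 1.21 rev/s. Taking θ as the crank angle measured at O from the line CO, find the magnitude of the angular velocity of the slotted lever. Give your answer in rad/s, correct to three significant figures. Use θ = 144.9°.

2.74

ω = 7.603 rad/s (from 1.21 rev/s).
Crank pin A relative to C: A = (d + r cosθ, r sinθ); lever angle φ = atan2(r sinθ, d + r cosθ).
Differentiating tanφ: φ̇ = rω(d cosθ + r)/(d² + r² + 2dr cosθ).
d² + r² + 2dr cosθ = |CA|² = 0.00740109 m²;  d cosθ + r = -0.045014 m.
|ω_lever| = |0.0593·7.603·-0.045014| / 0.00740109 = 2.742 rad/s.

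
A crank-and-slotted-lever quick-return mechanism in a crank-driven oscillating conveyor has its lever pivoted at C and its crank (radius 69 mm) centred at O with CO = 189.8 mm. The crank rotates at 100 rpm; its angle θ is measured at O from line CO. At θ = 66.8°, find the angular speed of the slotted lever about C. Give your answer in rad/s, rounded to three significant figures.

2.03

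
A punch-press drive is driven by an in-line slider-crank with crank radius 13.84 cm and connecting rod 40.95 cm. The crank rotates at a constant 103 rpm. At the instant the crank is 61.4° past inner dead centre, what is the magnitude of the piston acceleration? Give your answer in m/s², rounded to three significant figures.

ω = 2π·103/60 = 10.79 rad/s
x(θ) = r cosθ + √(L² − r² sin²θ); with ω constant, a = ω²·d²x/dθ².
d²x/dθ² = −r cosθ − r²(cos2θ)/√u − r⁴ sin²2θ/(4u^{3/2}),  u = L² − r² sin²θ = 0.152925 m².
Substituting r = 0.1384 m, L = 0.4095 m, θ = 61.4°: d²x/dθ² = -0.040801 m.
a = ω²·d²x/dθ² = (10.79)²·(-0.040801) = -4.7468 m/s²;  |a| = 4.7468 m/s².

4.75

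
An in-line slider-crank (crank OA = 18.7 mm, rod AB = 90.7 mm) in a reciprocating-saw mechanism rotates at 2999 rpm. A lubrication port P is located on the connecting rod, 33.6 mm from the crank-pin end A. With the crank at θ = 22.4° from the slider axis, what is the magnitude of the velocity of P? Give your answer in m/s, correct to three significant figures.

ω = 314.1 rad/s.  Crank-pin speed |V_A| = rω = 5.8728 m/s, perpendicular to OA.
Rod angle: sinφ = −(r/L) sinθ ⇒ φ = -4.506°; ω_rod = −rω cosθ/√(L²−r²sin²θ) = -60.05 rad/s.
V_P = V_A + ω_rod × AP, with AP = 0.0336 m along the rod.
Components: V_Px = −rω sinθ − a·ω_rod·sinφ = -2.3965 m/s;  V_Py = rω cosθ + a·ω_rod·cosφ = +3.4183 m/s.
|V_P| = √(V_Px² + V_Py²) = 4.1746 m/s.

4.17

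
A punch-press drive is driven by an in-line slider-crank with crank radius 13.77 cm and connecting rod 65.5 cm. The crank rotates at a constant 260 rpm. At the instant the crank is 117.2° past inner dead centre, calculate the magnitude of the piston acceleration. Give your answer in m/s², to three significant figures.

59.2

ω = 2π·260/60 = 27.23 rad/s
x(θ) = r cosθ + √(L² − r² sin²θ); with ω constant, a = ω²·d²x/dθ².
d²x/dθ² = −r cosθ − r²(cos2θ)/√u − r⁴ sin²2θ/(4u^{3/2}),  u = L² − r² sin²θ = 0.414025 m².
Substituting r = 0.1377 m, L = 0.655 m, θ = 117.2°: d²x/dθ² = +0.079873 m.
a = ω²·d²x/dθ² = (27.23)²·(+0.079873) = +59.212 m/s²;  |a| = 59.212 m/s².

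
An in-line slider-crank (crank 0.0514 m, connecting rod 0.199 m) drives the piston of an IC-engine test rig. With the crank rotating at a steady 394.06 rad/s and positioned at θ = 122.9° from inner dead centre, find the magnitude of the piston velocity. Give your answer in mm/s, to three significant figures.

14600

ω = 394.1 rad/s
For an in-line slider-crank, x = r cosθ + √(L² − r² sin²θ), so v = −rω sinθ·[1 + r cosθ/√(L² − r² sin²θ)].
With r = 0.0514 m, L = 0.199 m, θ = 122.9°: √(L² − r² sin²θ) = 0.19426 m.
v = −0.0514·394.1·0.83962·[1 + 0.0514·-0.54317/0.19426] = -14.562 m/s.
|v| = 14.562 m/s = 14562 mm/s.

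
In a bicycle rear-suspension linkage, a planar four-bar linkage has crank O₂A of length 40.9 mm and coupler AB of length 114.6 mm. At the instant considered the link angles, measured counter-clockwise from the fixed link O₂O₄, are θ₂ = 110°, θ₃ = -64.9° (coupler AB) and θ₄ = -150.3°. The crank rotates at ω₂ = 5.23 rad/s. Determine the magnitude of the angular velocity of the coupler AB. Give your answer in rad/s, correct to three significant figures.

1.85

ω₂ = 5.23 rad/s
Differentiating the loop-closure r₂e^{iθ₂}+r₃e^{iθ₃}=r₁+r₄e^{iθ₄} gives r₂ω₂e^{iθ₂}+r₃ω₃e^{iθ₃}=r₄ω₄e^{iθ₄}.
Eliminating the other unknown: ω₃ = r₂ω₂ sin(θ₄−θ₂) / [r₃ sin(θ₃−θ₄)].
Numerator sine = +0.98570; denominator sine = +0.99678.
Result = 0.0409·5.23·(+0.98570) / (0.1146·(+0.99678)) = +1.8458 rad/s; magnitude 1.8458 rad/s.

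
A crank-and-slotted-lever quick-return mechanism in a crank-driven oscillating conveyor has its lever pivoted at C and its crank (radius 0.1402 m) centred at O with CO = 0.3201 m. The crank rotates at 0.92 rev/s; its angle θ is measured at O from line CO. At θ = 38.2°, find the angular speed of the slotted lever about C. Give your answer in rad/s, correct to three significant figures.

ω = 5.781 rad/s (from 0.92 rev/s).
Crank pin A relative to C: A = (d + r cosθ, r sinθ); lever angle φ = atan2(r sinθ, d + r cosθ).
Differentiating tanφ: φ̇ = rω(d cosθ + r)/(d² + r² + 2dr cosθ).
d² + r² + 2dr cosθ = |CA|² = 0.192655 m²;  d cosθ + r = +0.39175 m.
|ω_lever| = |0.1402·5.781·+0.39175| / 0.192655 = 1.648 rad/s.

1.65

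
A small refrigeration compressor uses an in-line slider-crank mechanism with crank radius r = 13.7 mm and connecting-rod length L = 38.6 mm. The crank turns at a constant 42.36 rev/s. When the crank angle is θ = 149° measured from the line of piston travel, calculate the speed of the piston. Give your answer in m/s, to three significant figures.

1.30

ω = 2π·42.4 = 266.2 rad/s
For an in-line slider-crank, x = r cosθ + √(L² − r² sin²θ), so v = −rω sinθ·[1 + r cosθ/√(L² − r² sin²θ)].
With r = 0.0137 m, L = 0.0386 m, θ = 149°: √(L² − r² sin²θ) = 0.03795 m.
v = −0.0137·266.2·0.51504·[1 + 0.0137·-0.85717/0.03795] = -1.2969 m/s.
|v| = 1.2969 m/s.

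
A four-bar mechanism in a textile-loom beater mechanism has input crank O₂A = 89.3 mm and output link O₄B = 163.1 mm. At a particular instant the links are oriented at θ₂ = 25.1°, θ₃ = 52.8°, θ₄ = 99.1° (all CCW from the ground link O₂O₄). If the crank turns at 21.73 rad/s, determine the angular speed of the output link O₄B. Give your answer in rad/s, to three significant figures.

7.65

ω₂ = 21.73 rad/s
Differentiating the loop-closure r₂e^{iθ₂}+r₃e^{iθ₃}=r₁+r₄e^{iθ₄} gives r₂ω₂e^{iθ₂}+r₃ω₃e^{iθ₃}=r₄ω₄e^{iθ₄}.
Eliminating the other unknown: ω₄ = r₂ω₂ sin(θ₂−θ₃) / [r₄ sin(θ₄−θ₃)].
Numerator sine = -0.46484; denominator sine = +0.72297.
Result = 0.0893·21.73·(-0.46484) / (0.1631·(+0.72297)) = -7.6497 rad/s; magnitude 7.6497 rad/s.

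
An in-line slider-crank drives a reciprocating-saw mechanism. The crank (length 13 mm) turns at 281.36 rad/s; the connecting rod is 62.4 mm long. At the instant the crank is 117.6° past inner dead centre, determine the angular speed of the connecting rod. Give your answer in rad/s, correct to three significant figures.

ω = 281.4 rad/s
The rod makes angle φ with the slider axis where L sinφ = r sinθ; differentiating, L cosφ·φ̇ = r ω cosθ.
L cosφ = √(L² − r² sin²θ) = 0.061327 m.
|ω_rod| = r ω |cosθ| / √(L² − r² sin²θ) = 0.013·281.4·0.46330/0.061327 = 27.632 rad/s.

27.6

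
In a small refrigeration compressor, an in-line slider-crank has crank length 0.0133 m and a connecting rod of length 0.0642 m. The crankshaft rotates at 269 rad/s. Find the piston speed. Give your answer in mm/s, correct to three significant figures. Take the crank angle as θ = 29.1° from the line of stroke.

ω = 269 rad/s
For an in-line slider-crank, x = r cosθ + √(L² − r² sin²θ), so v = −rω sinθ·[1 + r cosθ/√(L² − r² sin²θ)].
With r = 0.0133 m, L = 0.0642 m, θ = 29.1°: √(L² − r² sin²θ) = 0.063873 m.
v = −0.0133·269·0.48634·[1 + 0.0133·0.87377/0.063873] = -2.0565 m/s.
|v| = 2.0565 m/s = 2056.5 mm/s.

2060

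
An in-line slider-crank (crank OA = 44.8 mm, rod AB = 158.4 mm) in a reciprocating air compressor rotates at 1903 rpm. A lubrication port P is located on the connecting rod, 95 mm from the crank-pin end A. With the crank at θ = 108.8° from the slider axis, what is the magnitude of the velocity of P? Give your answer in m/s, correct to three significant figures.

ω = 199.3 rad/s.  Crank-pin speed |V_A| = rω = 8.9278 m/s, perpendicular to OA.
Rod angle: sinφ = −(r/L) sinθ ⇒ φ = -15.530°; ω_rod = −rω cosθ/√(L²−r²sin²θ) = +18.852 rad/s.
V_P = V_A + ω_rod × AP, with AP = 0.095 m along the rod.
Components: V_Px = −rω sinθ − a·ω_rod·sinφ = -7.972 m/s;  V_Py = rω cosθ + a·ω_rod·cosφ = -1.1516 m/s.
|V_P| = √(V_Px² + V_Py²) = 8.0548 m/s.

8.05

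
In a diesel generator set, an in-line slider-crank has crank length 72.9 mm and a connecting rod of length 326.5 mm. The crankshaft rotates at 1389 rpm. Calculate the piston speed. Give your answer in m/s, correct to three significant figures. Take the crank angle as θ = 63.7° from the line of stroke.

10.5

ω = 2π·1389/60 = 145.5 rad/s
For an in-line slider-crank, x = r cosθ + √(L² − r² sin²θ), so v = −rω sinθ·[1 + r cosθ/√(L² − r² sin²θ)].
With r = 0.0729 m, L = 0.3265 m, θ = 63.7°: √(L² − r² sin²θ) = 0.31989 m.
v = −0.0729·145.5·0.89649·[1 + 0.0729·0.44307/0.31989] = -10.466 m/s.
|v| = 10.466 m/s.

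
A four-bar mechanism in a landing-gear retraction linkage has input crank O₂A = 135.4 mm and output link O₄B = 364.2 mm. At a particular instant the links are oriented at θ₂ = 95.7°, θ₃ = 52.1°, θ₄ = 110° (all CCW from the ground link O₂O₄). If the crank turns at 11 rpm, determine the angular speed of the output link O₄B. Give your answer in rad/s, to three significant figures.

ω₂ = 1.152 rad/s (from 11 rpm).
Differentiating the loop-closure r₂e^{iθ₂}+r₃e^{iθ₃}=r₁+r₄e^{iθ₄} gives r₂ω₂e^{iθ₂}+r₃ω₃e^{iθ₃}=r₄ω₄e^{iθ₄}.
Eliminating the other unknown: ω₄ = r₂ω₂ sin(θ₂−θ₃) / [r₄ sin(θ₄−θ₃)].
Numerator sine = +0.68962; denominator sine = +0.84712.
Result = 0.1354·1.152·(+0.68962) / (0.3642·(+0.84712)) = +0.34863 rad/s; magnitude 0.34863 rad/s.

0.349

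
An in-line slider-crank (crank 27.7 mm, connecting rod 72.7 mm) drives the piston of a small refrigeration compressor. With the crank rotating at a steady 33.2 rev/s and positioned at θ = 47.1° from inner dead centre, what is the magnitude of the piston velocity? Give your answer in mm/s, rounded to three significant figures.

5380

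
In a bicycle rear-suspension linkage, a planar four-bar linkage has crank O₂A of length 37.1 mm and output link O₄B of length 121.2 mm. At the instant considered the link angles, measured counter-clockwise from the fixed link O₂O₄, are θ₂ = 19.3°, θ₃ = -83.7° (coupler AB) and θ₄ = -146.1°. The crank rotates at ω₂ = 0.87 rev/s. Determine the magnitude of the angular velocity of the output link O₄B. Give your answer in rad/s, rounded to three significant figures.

1.84

ω₂ = 5.466 rad/s (from 0.87 rev/s).
Differentiating the loop-closure r₂e^{iθ₂}+r₃e^{iθ₃}=r₁+r₄e^{iθ₄} gives r₂ω₂e^{iθ₂}+r₃ω₃e^{iθ₃}=r₄ω₄e^{iθ₄}.
Eliminating the other unknown: ω₄ = r₂ω₂ sin(θ₂−θ₃) / [r₄ sin(θ₄−θ₃)].
Numerator sine = +0.97437; denominator sine = -0.88620.
Result = 0.0371·5.466·(+0.97437) / (0.1212·(-0.88620)) = -1.8398 rad/s; magnitude 1.8398 rad/s.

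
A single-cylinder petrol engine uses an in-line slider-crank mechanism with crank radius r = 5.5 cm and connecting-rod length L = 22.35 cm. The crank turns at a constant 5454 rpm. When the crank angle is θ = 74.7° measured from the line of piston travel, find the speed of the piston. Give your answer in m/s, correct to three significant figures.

32.3

ω = 2π·5454/60 = 571.1 rad/s
For an in-line slider-crank, x = r cosθ + √(L² − r² sin²θ), so v = −rω sinθ·[1 + r cosθ/√(L² − r² sin²θ)].
With r = 0.055 m, L = 0.2235 m, θ = 74.7°: √(L² − r² sin²θ) = 0.21711 m.
v = −0.055·571.1·0.96456·[1 + 0.055·0.26387/0.21711] = -32.325 m/s.
|v| = 32.325 m/s.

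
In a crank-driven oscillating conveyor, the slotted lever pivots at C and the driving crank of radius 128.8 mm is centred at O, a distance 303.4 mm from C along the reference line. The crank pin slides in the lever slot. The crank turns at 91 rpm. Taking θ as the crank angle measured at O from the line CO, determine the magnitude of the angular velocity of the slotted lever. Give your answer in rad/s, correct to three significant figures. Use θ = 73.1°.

2.03

ω = 9.529 rad/s (from 91 rpm).
Crank pin A relative to C: A = (d + r cosθ, r sinθ); lever angle φ = atan2(r sinθ, d + r cosθ).
Differentiating tanφ: φ̇ = rω(d cosθ + r)/(d² + r² + 2dr cosθ).
d² + r² + 2dr cosθ = |CA|² = 0.131361 m²;  d cosθ + r = +0.217 m.
|ω_lever| = |0.1288·9.529·+0.217| / 0.131361 = 2.0276 rad/s.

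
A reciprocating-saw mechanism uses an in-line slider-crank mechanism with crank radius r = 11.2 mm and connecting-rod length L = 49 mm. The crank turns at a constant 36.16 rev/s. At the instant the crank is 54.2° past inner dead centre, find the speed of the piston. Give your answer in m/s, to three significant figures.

2.34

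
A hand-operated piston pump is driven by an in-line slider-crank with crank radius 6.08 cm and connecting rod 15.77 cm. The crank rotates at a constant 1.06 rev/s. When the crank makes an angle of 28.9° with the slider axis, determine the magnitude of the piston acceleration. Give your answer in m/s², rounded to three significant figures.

ω = 2π·1.06 = 6.66 rad/s
x(θ) = r cosθ + √(L² − r² sin²θ); with ω constant, a = ω²·d²x/dθ².
d²x/dθ² = −r cosθ − r²(cos2θ)/√u − r⁴ sin²2θ/(4u^{3/2}),  u = L² − r² sin²θ = 0.0240059 m².
Substituting r = 0.0608 m, L = 0.1577 m, θ = 28.9°: d²x/dθ² = -0.0666 m.
a = ω²·d²x/dθ² = (6.66)²·(-0.0666) = -2.9542 m/s²;  |a| = 2.9542 m/s².

2.95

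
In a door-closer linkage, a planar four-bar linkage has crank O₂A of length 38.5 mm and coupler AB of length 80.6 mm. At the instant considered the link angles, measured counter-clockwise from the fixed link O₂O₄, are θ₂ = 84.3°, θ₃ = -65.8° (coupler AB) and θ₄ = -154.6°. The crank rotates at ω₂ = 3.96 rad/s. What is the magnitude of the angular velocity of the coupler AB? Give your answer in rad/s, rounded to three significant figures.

ω₂ = 3.96 rad/s
Differentiating the loop-closure r₂e^{iθ₂}+r₃e^{iθ₃}=r₁+r₄e^{iθ₄} gives r₂ω₂e^{iθ₂}+r₃ω₃e^{iθ₃}=r₄ω₄e^{iθ₄}.
Eliminating the other unknown: ω₃ = r₂ω₂ sin(θ₄−θ₂) / [r₃ sin(θ₃−θ₄)].
Numerator sine = +0.85627; denominator sine = +0.99978.
Result = 0.0385·3.96·(+0.85627) / (0.0806·(+0.99978)) = +1.62 rad/s; magnitude 1.62 rad/s.

1.62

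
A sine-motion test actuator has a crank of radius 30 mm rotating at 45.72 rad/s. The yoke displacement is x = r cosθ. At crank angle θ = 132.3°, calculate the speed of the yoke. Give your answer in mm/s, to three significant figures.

1010

ω = 45.72 rad/s
x = r cosθ ⇒ ẋ = −rω sinθ.
|v| = rω|sinθ| = 0.03·45.72·|sin 132.3°| = 1.0145 m/s = 1014.5 mm/s.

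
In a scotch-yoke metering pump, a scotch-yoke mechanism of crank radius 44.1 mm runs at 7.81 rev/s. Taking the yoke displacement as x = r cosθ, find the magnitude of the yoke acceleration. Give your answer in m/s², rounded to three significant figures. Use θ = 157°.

97.8

ω = 49.07 rad/s (from 7.81 rev/s).
x = r cosθ ⇒ ẍ = −rω² cosθ (ω constant).
|a| = rω²|cosθ| = 0.0441·(49.07)²·|cos 157°| = 97.752 m/s².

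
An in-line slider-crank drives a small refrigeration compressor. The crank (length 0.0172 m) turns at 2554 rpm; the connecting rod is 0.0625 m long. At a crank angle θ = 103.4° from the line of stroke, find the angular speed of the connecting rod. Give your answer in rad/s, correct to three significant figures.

17.7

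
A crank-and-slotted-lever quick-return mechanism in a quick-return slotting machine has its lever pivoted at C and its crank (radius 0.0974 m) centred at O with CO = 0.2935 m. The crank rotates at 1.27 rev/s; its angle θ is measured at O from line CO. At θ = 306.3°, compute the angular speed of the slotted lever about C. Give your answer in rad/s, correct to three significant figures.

ω = 7.98 rad/s (from 1.27 rev/s).
Crank pin A relative to C: A = (d + r cosθ, r sinθ); lever angle φ = atan2(r sinθ, d + r cosθ).
Differentiating tanφ: φ̇ = rω(d cosθ + r)/(d² + r² + 2dr cosθ).
d² + r² + 2dr cosθ = |CA|² = 0.129477 m²;  d cosθ + r = +0.27116 m.
|ω_lever| = |0.0974·7.98·+0.27116| / 0.129477 = 1.6277 rad/s.

1.63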